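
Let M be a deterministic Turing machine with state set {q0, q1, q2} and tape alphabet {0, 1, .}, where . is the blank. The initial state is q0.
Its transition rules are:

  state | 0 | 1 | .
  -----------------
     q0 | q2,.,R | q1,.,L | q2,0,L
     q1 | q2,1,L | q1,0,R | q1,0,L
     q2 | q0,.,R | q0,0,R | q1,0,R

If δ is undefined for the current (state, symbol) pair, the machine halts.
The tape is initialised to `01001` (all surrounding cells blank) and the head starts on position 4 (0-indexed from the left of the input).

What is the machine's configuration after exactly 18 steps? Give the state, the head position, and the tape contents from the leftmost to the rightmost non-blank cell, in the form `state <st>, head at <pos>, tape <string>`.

state q2, head at -2, tape 10

state=q0 head=4 tape=..0100[1]   (q0,1)→(q1,.,L)
state=q1 head=3 tape=..010[0].   (q1,0)→(q2,1,L)
state=q2 head=2 tape=..01[0]1.   (q2,0)→(q0,.,R)
state=q0 head=3 tape=..01.[1].   (q0,1)→(q1,.,L)
state=q1 head=2 tape=..01[.]..   (q1,.)→(q1,0,L)
state=q1 head=1 tape=..0[1]0..   (q1,1)→(q1,0,R)
state=q1 head=2 tape=..00[0]..   (q1,0)→(q2,1,L)
state=q2 head=1 tape=..0[0]1..   (q2,0)→(q0,.,R)
state=q0 head=2 tape=..0.[1]..   (q0,1)→(q1,.,L)
state=q1 head=1 tape=..0[.]...   (q1,.)→(q1,0,L)
state=q1 head=0 tape=..[0]0...   (q1,0)→(q2,1,L)
state=q2 head=-1 tape=.[.]10...   (q2,.)→(q1,0,R)
state=q1 head=0 tape=.0[1]0...   (q1,1)→(q1,0,R)
state=q1 head=1 tape=.00[0]...   (q1,0)→(q2,1,L)
state=q2 head=0 tape=.0[0]1...   (q2,0)→(q0,.,R)
state=q0 head=1 tape=.0.[1]...   (q0,1)→(q1,.,L)
state=q1 head=0 tape=.0[.]....   (q1,.)→(q1,0,L)
state=q1 head=-1 tape=.[0]0....   (q1,0)→(q2,1,L)
state=q2 head=-2 tape=[.]10....
After 18 steps: state q2, head at -2, tape 10.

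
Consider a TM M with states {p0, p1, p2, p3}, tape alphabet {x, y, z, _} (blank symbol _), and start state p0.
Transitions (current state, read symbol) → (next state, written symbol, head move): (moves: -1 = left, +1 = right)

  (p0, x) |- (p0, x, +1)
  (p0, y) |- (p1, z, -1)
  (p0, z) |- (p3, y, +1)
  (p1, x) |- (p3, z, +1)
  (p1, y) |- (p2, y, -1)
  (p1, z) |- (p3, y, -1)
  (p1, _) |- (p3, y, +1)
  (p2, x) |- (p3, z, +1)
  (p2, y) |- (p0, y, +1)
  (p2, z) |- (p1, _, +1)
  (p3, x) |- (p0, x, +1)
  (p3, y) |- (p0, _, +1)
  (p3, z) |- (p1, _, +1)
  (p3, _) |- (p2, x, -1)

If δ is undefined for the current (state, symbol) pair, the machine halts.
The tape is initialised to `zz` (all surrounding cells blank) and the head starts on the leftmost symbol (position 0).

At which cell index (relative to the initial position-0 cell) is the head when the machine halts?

state=p0 head=0 tape=[z]z___   (p0,z)→(p3,y,+1)
state=p3 head=1 tape=y[z]___   (p3,z)→(p1,_,+1)
state=p1 head=2 tape=y_[_]__   (p1,_)→(p3,y,+1)
state=p3 head=3 tape=y_y[_]_   (p3,_)→(p2,x,-1)
state=p2 head=2 tape=y_[y]x_   (p2,y)→(p0,y,+1)
state=p0 head=3 tape=y_y[x]_   (p0,x)→(p0,x,+1)
state=p0 head=4 tape=y_yx[_]
At halt the head is at cell 4.

4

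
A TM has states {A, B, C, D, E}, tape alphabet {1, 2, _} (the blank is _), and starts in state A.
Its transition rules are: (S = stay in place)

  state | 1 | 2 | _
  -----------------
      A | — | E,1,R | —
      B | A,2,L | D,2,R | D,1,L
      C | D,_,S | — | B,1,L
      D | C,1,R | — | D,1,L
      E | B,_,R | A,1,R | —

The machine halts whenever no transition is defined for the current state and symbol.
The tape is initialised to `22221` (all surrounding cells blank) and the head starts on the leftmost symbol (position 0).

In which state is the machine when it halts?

A

state=A head=0 tape=[2]2221   (A,2)→(E,1,R)
state=E head=1 tape=1[2]221   (E,2)→(A,1,R)
state=A head=2 tape=11[2]21   (A,2)→(E,1,R)
state=E head=3 tape=111[2]1   (E,2)→(A,1,R)
state=A head=4 tape=1111[1]
No transition is defined for (A, 1); M halts in state A.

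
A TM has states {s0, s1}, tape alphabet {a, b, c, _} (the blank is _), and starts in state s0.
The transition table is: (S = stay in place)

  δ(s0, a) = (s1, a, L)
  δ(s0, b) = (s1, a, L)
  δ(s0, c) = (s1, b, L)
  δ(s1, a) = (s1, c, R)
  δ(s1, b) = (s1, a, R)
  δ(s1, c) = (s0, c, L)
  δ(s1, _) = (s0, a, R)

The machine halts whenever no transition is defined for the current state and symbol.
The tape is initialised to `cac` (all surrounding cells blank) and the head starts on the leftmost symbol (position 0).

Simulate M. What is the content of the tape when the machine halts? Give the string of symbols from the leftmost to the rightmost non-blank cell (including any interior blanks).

state=s0 head=0 tape=___[c]ac   (s0,c)→(s1,b,L)
state=s1 head=-1 tape=__[_]bac   (s1,_)→(s0,a,R)
state=s0 head=0 tape=__a[b]ac   (s0,b)→(s1,a,L)
state=s1 head=-1 tape=__[a]aac   (s1,a)→(s1,c,R)
state=s1 head=0 tape=__c[a]ac   (s1,a)→(s1,c,R)
state=s1 head=1 tape=__cc[a]c   (s1,a)→(s1,c,R)
state=s1 head=2 tape=__ccc[c]   (s1,c)→(s0,c,L)
state=s0 head=1 tape=__cc[c]c   (s0,c)→(s1,b,L)
state=s1 head=0 tape=__c[c]bc   (s1,c)→(s0,c,L)
state=s0 head=-1 tape=__[c]cbc   (s0,c)→(s1,b,L)
state=s1 head=-2 tape=_[_]bcbc   (s1,_)→(s0,a,R)
state=s0 head=-1 tape=_a[b]cbc   (s0,b)→(s1,a,L)
state=s1 head=-2 tape=_[a]acbc   (s1,a)→(s1,c,R)
state=s1 head=-1 tape=_c[a]cbc   (s1,a)→(s1,c,R)
state=s1 head=0 tape=_cc[c]bc   (s1,c)→(s0,c,L)
state=s0 head=-1 tape=_c[c]cbc   (s0,c)→(s1,b,L)
state=s1 head=-2 tape=_[c]bcbc   (s1,c)→(s0,c,L)
state=s0 head=-3 tape=[_]cbcbc
The non-blank tape span at halt is cbcbc.

cbcbc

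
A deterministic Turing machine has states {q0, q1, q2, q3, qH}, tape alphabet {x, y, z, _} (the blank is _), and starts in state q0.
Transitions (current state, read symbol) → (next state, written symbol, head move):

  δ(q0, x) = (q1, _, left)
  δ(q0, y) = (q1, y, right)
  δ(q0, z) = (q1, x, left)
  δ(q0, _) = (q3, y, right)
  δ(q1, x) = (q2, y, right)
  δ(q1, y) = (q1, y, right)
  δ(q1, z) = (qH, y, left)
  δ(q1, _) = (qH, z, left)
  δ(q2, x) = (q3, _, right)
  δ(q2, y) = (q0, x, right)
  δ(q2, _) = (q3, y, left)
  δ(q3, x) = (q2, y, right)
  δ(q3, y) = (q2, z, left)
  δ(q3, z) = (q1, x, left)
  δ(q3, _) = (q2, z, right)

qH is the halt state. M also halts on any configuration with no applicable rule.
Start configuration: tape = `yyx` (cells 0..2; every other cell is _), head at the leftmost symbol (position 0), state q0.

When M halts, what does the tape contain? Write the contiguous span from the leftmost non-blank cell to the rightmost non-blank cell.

zzyzzz

state=q0 head=0 tape=__[y]yx_   (q0,y)→(q1,y,right)
state=q1 head=1 tape=__y[y]x_   (q1,y)→(q1,y,right)
state=q1 head=2 tape=__yy[x]_   (q1,x)→(q2,y,right)
state=q2 head=3 tape=__yyy[_]   (q2,_)→(q3,y,left)
state=q3 head=2 tape=__yy[y]y   (q3,y)→(q2,z,left)
state=q2 head=1 tape=__y[y]zy   (q2,y)→(q0,x,right)
state=q0 head=2 tape=__yx[z]y   (q0,z)→(q1,x,left)
state=q1 head=1 tape=__y[x]xy   (q1,x)→(q2,y,right)
state=q2 head=2 tape=__yy[x]y   (q2,x)→(q3,_,right)
state=q3 head=3 tape=__yy_[y]   (q3,y)→(q2,z,left)
state=q2 head=2 tape=__yy[_]z   (q2,_)→(q3,y,left)
state=q3 head=1 tape=__y[y]yz   (q3,y)→(q2,z,left)
state=q2 head=0 tape=__[y]zyz   (q2,y)→(q0,x,right)
state=q0 head=1 tape=__x[z]yz   (q0,z)→(q1,x,left)
state=q1 head=0 tape=__[x]xyz   (q1,x)→(q2,y,right)
state=q2 head=1 tape=__y[x]yz   (q2,x)→(q3,_,right)
state=q3 head=2 tape=__y_[y]z   (q3,y)→(q2,z,left)
state=q2 head=1 tape=__y[_]zz   (q2,_)→(q3,y,left)
state=q3 head=0 tape=__[y]yzz   (q3,y)→(q2,z,left)
state=q2 head=-1 tape=_[_]zyzz   (q2,_)→(q3,y,left)
state=q3 head=-2 tape=[_]yzyzz   (q3,_)→(q2,z,right)
state=q2 head=-1 tape=z[y]zyzz   (q2,y)→(q0,x,right)
state=q0 head=0 tape=zx[z]yzz   (q0,z)→(q1,x,left)
state=q1 head=-1 tape=z[x]xyzz   (q1,x)→(q2,y,right)
state=q2 head=0 tape=zy[x]yzz   (q2,x)→(q3,_,right)
state=q3 head=1 tape=zy_[y]zz   (q3,y)→(q2,z,left)
state=q2 head=0 tape=zy[_]zzz   (q2,_)→(q3,y,left)
state=q3 head=-1 tape=z[y]yzzz   (q3,y)→(q2,z,left)
state=q2 head=-2 tape=[z]zyzzz
The non-blank tape span at halt is zzyzzz.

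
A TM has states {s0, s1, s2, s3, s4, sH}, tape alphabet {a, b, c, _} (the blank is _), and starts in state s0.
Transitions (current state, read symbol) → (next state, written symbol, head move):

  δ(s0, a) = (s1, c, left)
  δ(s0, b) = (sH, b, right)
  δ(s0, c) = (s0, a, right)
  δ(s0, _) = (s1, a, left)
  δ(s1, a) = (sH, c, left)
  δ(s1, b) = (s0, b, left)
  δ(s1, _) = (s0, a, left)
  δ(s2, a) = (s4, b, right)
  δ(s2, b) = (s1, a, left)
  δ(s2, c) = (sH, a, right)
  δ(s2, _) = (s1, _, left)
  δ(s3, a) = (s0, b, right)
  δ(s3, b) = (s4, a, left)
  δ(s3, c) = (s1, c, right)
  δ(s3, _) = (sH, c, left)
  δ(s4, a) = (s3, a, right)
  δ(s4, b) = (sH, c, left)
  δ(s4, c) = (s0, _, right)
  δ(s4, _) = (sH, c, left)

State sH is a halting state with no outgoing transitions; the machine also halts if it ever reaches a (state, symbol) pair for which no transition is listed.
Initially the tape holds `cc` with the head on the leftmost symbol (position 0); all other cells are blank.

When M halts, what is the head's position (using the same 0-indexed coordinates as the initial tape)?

0

state=s0 head=0 tape=[c]c_   (s0,c)→(s0,a,right)
state=s0 head=1 tape=a[c]_   (s0,c)→(s0,a,right)
state=s0 head=2 tape=aa[_]   (s0,_)→(s1,a,left)
state=s1 head=1 tape=a[a]a   (s1,a)→(sH,c,left)
state=sH head=0 tape=[a]ca
At halt the head is at cell 0.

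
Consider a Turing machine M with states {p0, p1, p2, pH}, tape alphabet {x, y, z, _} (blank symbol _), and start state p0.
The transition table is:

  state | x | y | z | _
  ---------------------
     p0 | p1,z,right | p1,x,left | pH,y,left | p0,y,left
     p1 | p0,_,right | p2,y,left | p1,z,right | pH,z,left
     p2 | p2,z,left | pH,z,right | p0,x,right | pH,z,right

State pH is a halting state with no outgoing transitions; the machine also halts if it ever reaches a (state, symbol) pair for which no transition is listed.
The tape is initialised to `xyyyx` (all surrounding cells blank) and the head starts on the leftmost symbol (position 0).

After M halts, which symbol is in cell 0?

_

p0 | [x]yyyx_   read x → write z, move right, go to p1
p1 | z[y]yyx_   read y → write y, move left, go to p2
p2 | [z]yyyx_   read z → write x, move right, go to p0
p0 | x[y]yyx_   read y → write x, move left, go to p1
p1 | [x]xyyx_   read x → write _, move right, go to p0
p0 | _[x]yyx_   read x → write z, move right, go to p1
p1 | _z[y]yx_   read y → write y, move left, go to p2
p2 | _[z]yyx_   read z → write x, move right, go to p0
p0 | _x[y]yx_   read y → write x, move left, go to p1
p1 | _[x]xyx_   read x → write _, move right, go to p0
p0 | __[x]yx_   read x → write z, move right, go to p1
p1 | __z[y]x_   read y → write y, move left, go to p2
p2 | __[z]yx_   read z → write x, move right, go to p0
p0 | __x[y]x_   read y → write x, move left, go to p1
p1 | __[x]xx_   read x → write _, move right, go to p0
p0 | ___[x]x_   read x → write z, move right, go to p1
p1 | ___z[x]_   read x → write _, move right, go to p0
p0 | ___z_[_]   read _ → write y, move left, go to p0
p0 | ___z[_]y   read _ → write y, move left, go to p0
p0 | ___[z]yy   read z → write y, move left, go to pH
pH | __[_]yyy
Cell 0 holds _ when M halts.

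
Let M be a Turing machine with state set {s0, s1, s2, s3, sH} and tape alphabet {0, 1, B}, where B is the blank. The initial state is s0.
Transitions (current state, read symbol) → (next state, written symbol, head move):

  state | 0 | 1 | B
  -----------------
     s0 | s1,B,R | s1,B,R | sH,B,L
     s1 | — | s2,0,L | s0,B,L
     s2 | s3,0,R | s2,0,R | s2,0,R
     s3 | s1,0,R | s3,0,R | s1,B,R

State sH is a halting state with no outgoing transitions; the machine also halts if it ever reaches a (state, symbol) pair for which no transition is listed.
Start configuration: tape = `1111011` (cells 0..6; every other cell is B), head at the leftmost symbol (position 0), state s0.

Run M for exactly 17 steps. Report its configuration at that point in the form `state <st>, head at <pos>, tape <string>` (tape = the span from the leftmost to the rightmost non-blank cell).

s0 | [1]111011B   read 1 → write B, move R, go to s1
s1 | B[1]11011B   read 1 → write 0, move L, go to s2
s2 | [B]011011B   read B → write 0, move R, go to s2
s2 | 0[0]11011B   read 0 → write 0, move R, go to s3
s3 | 00[1]1011B   read 1 → write 0, move R, go to s3
s3 | 000[1]011B   read 1 → write 0, move R, go to s3
s3 | 0000[0]11B   read 0 → write 0, move R, go to s1
s1 | 00000[1]1B   read 1 → write 0, move L, go to s2
s2 | 0000[0]01B   read 0 → write 0, move R, go to s3
s3 | 00000[0]1B   read 0 → write 0, move R, go to s1
s1 | 000000[1]B   read 1 → write 0, move L, go to s2
s2 | 00000[0]0B   read 0 → write 0, move R, go to s3
s3 | 000000[0]B   read 0 → write 0, move R, go to s1
s1 | 0000000[B]   read B → write B, move L, go to s0
s0 | 000000[0]B   read 0 → write B, move R, go to s1
s1 | 000000B[B]   read B → write B, move L, go to s0
s0 | 000000[B]B   read B → write B, move L, go to sH
sH | 00000[0]BB
After 17 steps: state sH, head at 5, tape 000000.

state sH, head at 5, tape 000000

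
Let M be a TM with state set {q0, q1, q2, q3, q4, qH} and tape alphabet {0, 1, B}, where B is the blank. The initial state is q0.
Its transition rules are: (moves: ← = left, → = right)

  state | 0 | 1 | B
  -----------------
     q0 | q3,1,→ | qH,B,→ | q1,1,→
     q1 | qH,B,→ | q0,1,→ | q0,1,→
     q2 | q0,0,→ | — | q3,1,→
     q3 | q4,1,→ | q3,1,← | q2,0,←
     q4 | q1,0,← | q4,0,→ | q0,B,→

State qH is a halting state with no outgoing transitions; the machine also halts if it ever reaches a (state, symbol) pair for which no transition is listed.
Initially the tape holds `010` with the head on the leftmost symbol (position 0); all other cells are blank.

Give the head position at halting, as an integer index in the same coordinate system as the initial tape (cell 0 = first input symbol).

2

q0 | BB[0]10   read 0 → write 1, move →, go to q3
q3 | BB1[1]0   read 1 → write 1, move ←, go to q3
q3 | BB[1]10   read 1 → write 1, move ←, go to q3
q3 | B[B]110   read B → write 0, move ←, go to q2
q2 | [B]0110   read B → write 1, move →, go to q3
q3 | 1[0]110   read 0 → write 1, move →, go to q4
q4 | 11[1]10   read 1 → write 0, move →, go to q4
q4 | 110[1]0   read 1 → write 0, move →, go to q4
q4 | 1100[0]   read 0 → write 0, move ←, go to q1
q1 | 110[0]0   read 0 → write B, move →, go to qH
qH | 110B[0]
At halt the head is at cell 2.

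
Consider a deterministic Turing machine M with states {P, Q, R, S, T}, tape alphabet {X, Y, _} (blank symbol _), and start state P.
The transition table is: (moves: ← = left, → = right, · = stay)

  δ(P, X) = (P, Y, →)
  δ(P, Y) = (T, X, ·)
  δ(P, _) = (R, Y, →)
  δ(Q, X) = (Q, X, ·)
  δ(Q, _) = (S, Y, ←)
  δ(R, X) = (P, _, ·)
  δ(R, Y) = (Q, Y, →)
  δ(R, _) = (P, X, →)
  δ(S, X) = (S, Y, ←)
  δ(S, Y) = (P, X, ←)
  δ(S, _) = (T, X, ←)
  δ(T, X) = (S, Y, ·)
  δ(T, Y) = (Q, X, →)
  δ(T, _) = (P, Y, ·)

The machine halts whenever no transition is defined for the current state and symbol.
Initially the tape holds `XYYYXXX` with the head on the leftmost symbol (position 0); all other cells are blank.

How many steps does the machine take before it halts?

13

P | _[X]YYYXXX   read X → write Y, move →, go to P
P | _Y[Y]YYXXX   read Y → write X, move ·, go to T
T | _Y[X]YYXXX   read X → write Y, move ·, go to S
S | _Y[Y]YYXXX   read Y → write X, move ←, go to P
P | _[Y]XYYXXX   read Y → write X, move ·, go to T
T | _[X]XYYXXX   read X → write Y, move ·, go to S
S | _[Y]XYYXXX   read Y → write X, move ←, go to P
P | [_]XXYYXXX   read _ → write Y, move →, go to R
R | Y[X]XYYXXX   read X → write _, move ·, go to P
P | Y[_]XYYXXX   read _ → write Y, move →, go to R
R | YY[X]YYXXX   read X → write _, move ·, go to P
P | YY[_]YYXXX   read _ → write Y, move →, go to R
R | YYY[Y]YXXX   read Y → write Y, move →, go to Q
Q | YYYY[Y]XXX
M halts after 13 transitions.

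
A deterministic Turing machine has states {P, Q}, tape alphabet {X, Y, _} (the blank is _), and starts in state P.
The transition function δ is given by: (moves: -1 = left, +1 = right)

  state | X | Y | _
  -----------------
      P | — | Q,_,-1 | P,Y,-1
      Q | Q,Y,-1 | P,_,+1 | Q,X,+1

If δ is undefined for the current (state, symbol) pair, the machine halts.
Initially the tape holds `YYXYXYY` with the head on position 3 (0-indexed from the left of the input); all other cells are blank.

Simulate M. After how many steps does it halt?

P | YYX[Y]XYY_   read Y → write _, move -1, go to Q
Q | YY[X]_XYY_   read X → write Y, move -1, go to Q
Q | Y[Y]Y_XYY_   read Y → write _, move +1, go to P
P | Y_[Y]_XYY_   read Y → write _, move -1, go to Q
Q | Y[_]__XYY_   read _ → write X, move +1, go to Q
Q | YX[_]_XYY_   read _ → write X, move +1, go to Q
Q | YXX[_]XYY_   read _ → write X, move +1, go to Q
Q | YXXX[X]YY_   read X → write Y, move -1, go to Q
Q | YXX[X]YYY_   read X → write Y, move -1, go to Q
Q | YX[X]YYYY_   read X → write Y, move -1, go to Q
Q | Y[X]YYYYY_   read X → write Y, move -1, go to Q
Q | [Y]YYYYYY_   read Y → write _, move +1, go to P
P | _[Y]YYYYY_   read Y → write _, move -1, go to Q
Q | [_]_YYYYY_   read _ → write X, move +1, go to Q
Q | X[_]YYYYY_   read _ → write X, move +1, go to Q
Q | XX[Y]YYYY_   read Y → write _, move +1, go to P
P | XX_[Y]YYY_   read Y → write _, move -1, go to Q
Q | XX[_]_YYY_   read _ → write X, move +1, go to Q
Q | XXX[_]YYY_   read _ → write X, move +1, go to Q
Q | XXXX[Y]YY_   read Y → write _, move +1, go to P
P | XXXX_[Y]Y_   read Y → write _, move -1, go to Q
Q | XXXX[_]_Y_   read _ → write X, move +1, go to Q
Q | XXXXX[_]Y_   read _ → write X, move +1, go to Q
Q | XXXXXX[Y]_   read Y → write _, move +1, go to P
P | XXXXXX_[_]   read _ → write Y, move -1, go to P
P | XXXXXX[_]Y   read _ → write Y, move -1, go to P
P | XXXXX[X]YY
M halts after 26 transitions.

26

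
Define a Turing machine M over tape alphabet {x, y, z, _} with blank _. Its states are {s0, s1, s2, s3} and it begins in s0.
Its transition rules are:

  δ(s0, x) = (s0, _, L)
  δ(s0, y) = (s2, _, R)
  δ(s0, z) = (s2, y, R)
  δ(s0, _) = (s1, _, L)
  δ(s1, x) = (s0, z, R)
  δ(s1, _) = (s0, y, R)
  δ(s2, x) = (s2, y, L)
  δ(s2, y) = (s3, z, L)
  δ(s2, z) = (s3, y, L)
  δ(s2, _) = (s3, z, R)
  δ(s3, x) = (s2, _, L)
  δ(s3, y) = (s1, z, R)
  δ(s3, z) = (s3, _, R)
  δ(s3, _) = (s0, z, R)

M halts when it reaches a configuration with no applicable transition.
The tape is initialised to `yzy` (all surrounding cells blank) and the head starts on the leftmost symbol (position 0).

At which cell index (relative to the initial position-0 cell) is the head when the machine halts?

state=s0 head=0 tape=[y]zy___   (s0,y)→(s2,_,R)
state=s2 head=1 tape=_[z]y___   (s2,z)→(s3,y,L)
state=s3 head=0 tape=[_]yy___   (s3,_)→(s0,z,R)
state=s0 head=1 tape=z[y]y___   (s0,y)→(s2,_,R)
state=s2 head=2 tape=z_[y]___   (s2,y)→(s3,z,L)
state=s3 head=1 tape=z[_]z___   (s3,_)→(s0,z,R)
state=s0 head=2 tape=zz[z]___   (s0,z)→(s2,y,R)
state=s2 head=3 tape=zzy[_]__   (s2,_)→(s3,z,R)
state=s3 head=4 tape=zzyz[_]_   (s3,_)→(s0,z,R)
state=s0 head=5 tape=zzyzz[_]   (s0,_)→(s1,_,L)
state=s1 head=4 tape=zzyz[z]_
At halt the head is at cell 4.

4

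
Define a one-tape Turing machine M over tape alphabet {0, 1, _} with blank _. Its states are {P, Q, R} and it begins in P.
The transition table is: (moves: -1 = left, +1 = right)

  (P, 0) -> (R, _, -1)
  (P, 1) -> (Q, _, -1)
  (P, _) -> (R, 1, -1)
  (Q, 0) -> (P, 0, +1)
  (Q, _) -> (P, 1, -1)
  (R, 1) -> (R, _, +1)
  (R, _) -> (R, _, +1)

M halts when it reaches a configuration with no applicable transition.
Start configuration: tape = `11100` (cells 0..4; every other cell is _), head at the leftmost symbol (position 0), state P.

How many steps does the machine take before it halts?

9

P | ___[1]1100   read 1 → write _, move -1, go to Q
Q | __[_]_1100   read _ → write 1, move -1, go to P
P | _[_]1_1100   read _ → write 1, move -1, go to R
R | [_]11_1100   read _ → write _, move +1, go to R
R | _[1]1_1100   read 1 → write _, move +1, go to R
R | __[1]_1100   read 1 → write _, move +1, go to R
R | ___[_]1100   read _ → write _, move +1, go to R
R | ____[1]100   read 1 → write _, move +1, go to R
R | _____[1]00   read 1 → write _, move +1, go to R
R | ______[0]0
M halts after 9 transitions.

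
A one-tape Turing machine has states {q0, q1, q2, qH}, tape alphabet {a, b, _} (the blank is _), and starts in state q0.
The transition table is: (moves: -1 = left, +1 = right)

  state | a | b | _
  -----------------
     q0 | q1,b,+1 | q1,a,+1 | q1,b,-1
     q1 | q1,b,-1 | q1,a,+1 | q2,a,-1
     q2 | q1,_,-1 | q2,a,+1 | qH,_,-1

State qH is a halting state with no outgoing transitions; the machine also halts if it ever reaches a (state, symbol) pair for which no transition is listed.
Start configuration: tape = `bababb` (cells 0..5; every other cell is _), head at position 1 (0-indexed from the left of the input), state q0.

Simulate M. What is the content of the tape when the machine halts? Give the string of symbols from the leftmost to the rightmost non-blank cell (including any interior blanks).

q0 | ___b[a]babb_   read a → write b, move +1, go to q1
q1 | ___bb[b]abb_   read b → write a, move +1, go to q1
q1 | ___bba[a]bb_   read a → write b, move -1, go to q1
q1 | ___bb[a]bbb_   read a → write b, move -1, go to q1
q1 | ___b[b]bbbb_   read b → write a, move +1, go to q1
q1 | ___ba[b]bbb_   read b → write a, move +1, go to q1
q1 | ___baa[b]bb_   read b → write a, move +1, go to q1
q1 | ___baaa[b]b_   read b → write a, move +1, go to q1
q1 | ___baaaa[b]_   read b → write a, move +1, go to q1
q1 | ___baaaaa[_]   read _ → write a, move -1, go to q2
q2 | ___baaaa[a]a   read a → write _, move -1, go to q1
q1 | ___baaa[a]_a   read a → write b, move -1, go to q1
q1 | ___baa[a]b_a   read a → write b, move -1, go to q1
q1 | ___ba[a]bb_a   read a → write b, move -1, go to q1
q1 | ___b[a]bbb_a   read a → write b, move -1, go to q1
q1 | ___[b]bbbb_a   read b → write a, move +1, go to q1
q1 | ___a[b]bbb_a   read b → write a, move +1, go to q1
q1 | ___aa[b]bb_a   read b → write a, move +1, go to q1
q1 | ___aaa[b]b_a   read b → write a, move +1, go to q1
q1 | ___aaaa[b]_a   read b → write a, move +1, go to q1
q1 | ___aaaaa[_]a   read _ → write a, move -1, go to q2
q2 | ___aaaa[a]aa   read a → write _, move -1, go to q1
q1 | ___aaa[a]_aa   read a → write b, move -1, go to q1
q1 | ___aa[a]b_aa   read a → write b, move -1, go to q1
q1 | ___a[a]bb_aa   read a → write b, move -1, go to q1
q1 | ___[a]bbb_aa   read a → write b, move -1, go to q1
q1 | __[_]bbbb_aa   read _ → write a, move -1, go to q2
q2 | _[_]abbbb_aa   read _ → write _, move -1, go to qH
qH | [_]_abbbb_aa
The non-blank tape span at halt is abbbb_aa.

abbbb_aa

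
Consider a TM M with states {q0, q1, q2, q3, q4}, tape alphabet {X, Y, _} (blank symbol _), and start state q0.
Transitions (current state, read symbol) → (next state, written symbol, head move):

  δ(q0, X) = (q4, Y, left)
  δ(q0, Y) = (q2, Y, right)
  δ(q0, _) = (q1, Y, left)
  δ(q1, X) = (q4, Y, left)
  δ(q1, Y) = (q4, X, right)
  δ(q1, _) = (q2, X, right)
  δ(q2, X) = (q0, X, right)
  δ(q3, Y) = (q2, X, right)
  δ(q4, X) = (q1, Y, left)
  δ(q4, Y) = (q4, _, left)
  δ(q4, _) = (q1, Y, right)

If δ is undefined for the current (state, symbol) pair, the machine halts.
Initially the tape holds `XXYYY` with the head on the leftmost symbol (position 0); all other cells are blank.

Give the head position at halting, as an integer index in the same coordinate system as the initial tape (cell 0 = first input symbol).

q0 | __[X]XYYY   read X → write Y, move left, go to q4
q4 | _[_]YXYYY   read _ → write Y, move right, go to q1
q1 | _Y[Y]XYYY   read Y → write X, move right, go to q4
q4 | _YX[X]YYY   read X → write Y, move left, go to q1
q1 | _Y[X]YYYY   read X → write Y, move left, go to q4
q4 | _[Y]YYYYY   read Y → write _, move left, go to q4
q4 | [_]_YYYYY   read _ → write Y, move right, go to q1
q1 | Y[_]YYYYY   read _ → write X, move right, go to q2
q2 | YX[Y]YYYY
At halt the head is at cell 0.

0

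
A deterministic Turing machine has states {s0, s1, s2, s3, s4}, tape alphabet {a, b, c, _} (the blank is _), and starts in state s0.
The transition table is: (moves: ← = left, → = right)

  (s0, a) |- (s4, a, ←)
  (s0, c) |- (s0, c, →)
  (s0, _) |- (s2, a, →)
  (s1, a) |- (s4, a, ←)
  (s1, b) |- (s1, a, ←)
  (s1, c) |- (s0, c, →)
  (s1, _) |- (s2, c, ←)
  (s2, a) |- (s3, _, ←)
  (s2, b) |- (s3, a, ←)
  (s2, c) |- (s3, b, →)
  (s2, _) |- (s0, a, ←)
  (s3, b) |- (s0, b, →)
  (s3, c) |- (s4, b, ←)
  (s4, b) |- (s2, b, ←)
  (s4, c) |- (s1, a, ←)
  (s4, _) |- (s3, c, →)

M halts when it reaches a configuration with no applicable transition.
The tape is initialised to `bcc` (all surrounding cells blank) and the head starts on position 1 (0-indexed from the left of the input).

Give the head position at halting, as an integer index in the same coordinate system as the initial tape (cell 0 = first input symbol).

s0 | ___b[c]c__   read c → write c, move →, go to s0
s0 | ___bc[c]__   read c → write c, move →, go to s0
s0 | ___bcc[_]_   read _ → write a, move →, go to s2
s2 | ___bcca[_]   read _ → write a, move ←, go to s0
s0 | ___bcc[a]a   read a → write a, move ←, go to s4
s4 | ___bc[c]aa   read c → write a, move ←, go to s1
s1 | ___b[c]aaa   read c → write c, move →, go to s0
s0 | ___bc[a]aa   read a → write a, move ←, go to s4
s4 | ___b[c]aaa   read c → write a, move ←, go to s1
s1 | ___[b]aaaa   read b → write a, move ←, go to s1
s1 | __[_]aaaaa   read _ → write c, move ←, go to s2
s2 | _[_]caaaaa   read _ → write a, move ←, go to s0
s0 | [_]acaaaaa   read _ → write a, move →, go to s2
s2 | a[a]caaaaa   read a → write _, move ←, go to s3
s3 | [a]_caaaaa
At halt the head is at cell -3.

-3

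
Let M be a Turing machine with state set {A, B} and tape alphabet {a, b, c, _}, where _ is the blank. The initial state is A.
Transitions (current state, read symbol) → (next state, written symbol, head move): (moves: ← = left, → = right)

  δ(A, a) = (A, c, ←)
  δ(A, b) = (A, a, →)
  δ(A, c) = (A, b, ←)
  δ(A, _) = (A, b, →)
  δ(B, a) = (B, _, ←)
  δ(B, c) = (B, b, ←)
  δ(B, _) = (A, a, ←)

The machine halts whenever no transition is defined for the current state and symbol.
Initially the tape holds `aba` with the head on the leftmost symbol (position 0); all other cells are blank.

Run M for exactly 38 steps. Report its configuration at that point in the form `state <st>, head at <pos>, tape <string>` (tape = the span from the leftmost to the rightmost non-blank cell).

state A, head at -6, tape ccbbbbcc

state=A head=0 tape=______[a]ba   (A,a)→(A,c,←)
state=A head=-1 tape=_____[_]cba   (A,_)→(A,b,→)
state=A head=0 tape=_____b[c]ba   (A,c)→(A,b,←)
state=A head=-1 tape=_____[b]bba   (A,b)→(A,a,→)
state=A head=0 tape=_____a[b]ba   (A,b)→(A,a,→)
state=A head=1 tape=_____aa[b]a   (A,b)→(A,a,→)
state=A head=2 tape=_____aaa[a]   (A,a)→(A,c,←)
state=A head=1 tape=_____aa[a]c   (A,a)→(A,c,←)
state=A head=0 tape=_____a[a]cc   (A,a)→(A,c,←)
state=A head=-1 tape=_____[a]ccc   (A,a)→(A,c,←)
state=A head=-2 tape=____[_]cccc   (A,_)→(A,b,→)
state=A head=-1 tape=____b[c]ccc   (A,c)→(A,b,←)
state=A head=-2 tape=____[b]bccc   (A,b)→(A,a,→)
state=A head=-1 tape=____a[b]ccc   (A,b)→(A,a,→)
state=A head=0 tape=____aa[c]cc   (A,c)→(A,b,←)
state=A head=-1 tape=____a[a]bcc   (A,a)→(A,c,←)
state=A head=-2 tape=____[a]cbcc   (A,a)→(A,c,←)
state=A head=-3 tape=___[_]ccbcc   (A,_)→(A,b,→)
state=A head=-2 tape=___b[c]cbcc   (A,c)→(A,b,←)
state=A head=-3 tape=___[b]bcbcc   (A,b)→(A,a,→)
state=A head=-2 tape=___a[b]cbcc   (A,b)→(A,a,→)
state=A head=-1 tape=___aa[c]bcc   (A,c)→(A,b,←)
state=A head=-2 tape=___a[a]bbcc   (A,a)→(A,c,←)
state=A head=-3 tape=___[a]cbbcc   (A,a)→(A,c,←)
state=A head=-4 tape=__[_]ccbbcc   (A,_)→(A,b,→)
state=A head=-3 tape=__b[c]cbbcc   (A,c)→(A,b,←)
state=A head=-4 tape=__[b]bcbbcc   (A,b)→(A,a,→)
state=A head=-3 tape=__a[b]cbbcc   (A,b)→(A,a,→)
state=A head=-2 tape=__aa[c]bbcc   (A,c)→(A,b,←)
state=A head=-3 tape=__a[a]bbbcc   (A,a)→(A,c,←)
state=A head=-4 tape=__[a]cbbbcc   (A,a)→(A,c,←)
state=A head=-5 tape=_[_]ccbbbcc   (A,_)→(A,b,→)
state=A head=-4 tape=_b[c]cbbbcc   (A,c)→(A,b,←)
state=A head=-5 tape=_[b]bcbbbcc   (A,b)→(A,a,→)
state=A head=-4 tape=_a[b]cbbbcc   (A,b)→(A,a,→)
state=A head=-3 tape=_aa[c]bbbcc   (A,c)→(A,b,←)
state=A head=-4 tape=_a[a]bbbbcc   (A,a)→(A,c,←)
state=A head=-5 tape=_[a]cbbbbcc   (A,a)→(A,c,←)
state=A head=-6 tape=[_]ccbbbbcc
After 38 steps: state A, head at -6, tape ccbbbbcc.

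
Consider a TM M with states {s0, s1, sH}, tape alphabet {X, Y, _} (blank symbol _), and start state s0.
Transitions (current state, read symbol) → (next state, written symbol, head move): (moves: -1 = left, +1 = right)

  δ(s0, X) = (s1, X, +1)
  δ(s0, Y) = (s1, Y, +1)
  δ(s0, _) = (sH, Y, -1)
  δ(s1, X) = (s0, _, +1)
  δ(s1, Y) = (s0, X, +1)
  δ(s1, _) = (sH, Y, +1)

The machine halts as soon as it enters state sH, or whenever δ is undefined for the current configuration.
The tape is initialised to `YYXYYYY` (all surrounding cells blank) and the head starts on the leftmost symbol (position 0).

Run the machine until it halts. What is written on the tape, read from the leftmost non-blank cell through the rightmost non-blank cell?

YXXXYXYY

state=s0 head=0 tape=[Y]YXYYYY__   (s0,Y)→(s1,Y,+1)
state=s1 head=1 tape=Y[Y]XYYYY__   (s1,Y)→(s0,X,+1)
state=s0 head=2 tape=YX[X]YYYY__   (s0,X)→(s1,X,+1)
state=s1 head=3 tape=YXX[Y]YYY__   (s1,Y)→(s0,X,+1)
state=s0 head=4 tape=YXXX[Y]YY__   (s0,Y)→(s1,Y,+1)
state=s1 head=5 tape=YXXXY[Y]Y__   (s1,Y)→(s0,X,+1)
state=s0 head=6 tape=YXXXYX[Y]__   (s0,Y)→(s1,Y,+1)
state=s1 head=7 tape=YXXXYXY[_]_   (s1,_)→(sH,Y,+1)
state=sH head=8 tape=YXXXYXYY[_]
The non-blank tape span at halt is YXXXYXYY.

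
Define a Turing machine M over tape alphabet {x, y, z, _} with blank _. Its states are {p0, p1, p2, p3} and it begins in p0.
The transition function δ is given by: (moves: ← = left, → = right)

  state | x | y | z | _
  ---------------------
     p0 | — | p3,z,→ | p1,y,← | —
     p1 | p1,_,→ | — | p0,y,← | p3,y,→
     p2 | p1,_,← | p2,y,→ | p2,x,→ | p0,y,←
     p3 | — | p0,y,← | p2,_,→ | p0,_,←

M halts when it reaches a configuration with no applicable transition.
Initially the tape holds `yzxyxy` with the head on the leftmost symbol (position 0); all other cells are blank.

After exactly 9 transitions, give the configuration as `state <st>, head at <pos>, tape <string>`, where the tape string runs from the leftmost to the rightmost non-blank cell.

state p0, head at -1, tape yy_yxy

state=p0 head=0 tape=_[y]zxyxy   (p0,y)→(p3,z,→)
state=p3 head=1 tape=_z[z]xyxy   (p3,z)→(p2,_,→)
state=p2 head=2 tape=_z_[x]yxy   (p2,x)→(p1,_,←)
state=p1 head=1 tape=_z[_]_yxy   (p1,_)→(p3,y,→)
state=p3 head=2 tape=_zy[_]yxy   (p3,_)→(p0,_,←)
state=p0 head=1 tape=_z[y]_yxy   (p0,y)→(p3,z,→)
state=p3 head=2 tape=_zz[_]yxy   (p3,_)→(p0,_,←)
state=p0 head=1 tape=_z[z]_yxy   (p0,z)→(p1,y,←)
state=p1 head=0 tape=_[z]y_yxy   (p1,z)→(p0,y,←)
state=p0 head=-1 tape=[_]yy_yxy
After 9 steps: state p0, head at -1, tape yy_yxy.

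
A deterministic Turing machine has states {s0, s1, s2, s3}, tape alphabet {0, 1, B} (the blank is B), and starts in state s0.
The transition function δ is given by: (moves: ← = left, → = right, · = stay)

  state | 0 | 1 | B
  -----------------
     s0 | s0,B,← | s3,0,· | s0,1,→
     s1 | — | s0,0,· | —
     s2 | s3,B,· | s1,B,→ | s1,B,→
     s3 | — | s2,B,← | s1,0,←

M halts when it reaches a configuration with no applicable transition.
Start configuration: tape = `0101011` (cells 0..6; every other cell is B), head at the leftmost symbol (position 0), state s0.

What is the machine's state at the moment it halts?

state=s0 head=0 tape=B[0]101011   (s0,0)→(s0,B,←)
state=s0 head=-1 tape=[B]B101011   (s0,B)→(s0,1,→)
state=s0 head=0 tape=1[B]101011   (s0,B)→(s0,1,→)
state=s0 head=1 tape=11[1]01011   (s0,1)→(s3,0,·)
state=s3 head=1 tape=11[0]01011
No transition is defined for (s3, 0); M halts in state s3.

s3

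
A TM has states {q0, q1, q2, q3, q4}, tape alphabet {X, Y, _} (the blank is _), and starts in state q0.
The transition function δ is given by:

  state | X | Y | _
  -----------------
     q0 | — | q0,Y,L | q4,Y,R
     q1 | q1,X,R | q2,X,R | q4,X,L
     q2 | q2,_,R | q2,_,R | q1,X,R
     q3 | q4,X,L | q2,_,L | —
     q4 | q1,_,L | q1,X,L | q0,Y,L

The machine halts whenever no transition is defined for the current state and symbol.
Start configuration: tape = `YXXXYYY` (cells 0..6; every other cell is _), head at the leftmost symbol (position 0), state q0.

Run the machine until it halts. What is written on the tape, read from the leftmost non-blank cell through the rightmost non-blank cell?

X____XYX_XX

state=q0 head=0 tape=_[Y]XXXYYY___   (q0,Y)→(q0,Y,L)
state=q0 head=-1 tape=[_]YXXXYYY___   (q0,_)→(q4,Y,R)
state=q4 head=0 tape=Y[Y]XXXYYY___   (q4,Y)→(q1,X,L)
state=q1 head=-1 tape=[Y]XXXXYYY___   (q1,Y)→(q2,X,R)
state=q2 head=0 tape=X[X]XXXYYY___   (q2,X)→(q2,_,R)
state=q2 head=1 tape=X_[X]XXYYY___   (q2,X)→(q2,_,R)
state=q2 head=2 tape=X__[X]XYYY___   (q2,X)→(q2,_,R)
state=q2 head=3 tape=X___[X]YYY___   (q2,X)→(q2,_,R)
state=q2 head=4 tape=X____[Y]YY___   (q2,Y)→(q2,_,R)
state=q2 head=5 tape=X_____[Y]Y___   (q2,Y)→(q2,_,R)
state=q2 head=6 tape=X______[Y]___   (q2,Y)→(q2,_,R)
state=q2 head=7 tape=X_______[_]__   (q2,_)→(q1,X,R)
state=q1 head=8 tape=X_______X[_]_   (q1,_)→(q4,X,L)
state=q4 head=7 tape=X_______[X]X_   (q4,X)→(q1,_,L)
state=q1 head=6 tape=X______[_]_X_   (q1,_)→(q4,X,L)
state=q4 head=5 tape=X_____[_]X_X_   (q4,_)→(q0,Y,L)
state=q0 head=4 tape=X____[_]YX_X_   (q0,_)→(q4,Y,R)
state=q4 head=5 tape=X____Y[Y]X_X_   (q4,Y)→(q1,X,L)
state=q1 head=4 tape=X____[Y]XX_X_   (q1,Y)→(q2,X,R)
state=q2 head=5 tape=X____X[X]X_X_   (q2,X)→(q2,_,R)
state=q2 head=6 tape=X____X_[X]_X_   (q2,X)→(q2,_,R)
state=q2 head=7 tape=X____X__[_]X_   (q2,_)→(q1,X,R)
state=q1 head=8 tape=X____X__X[X]_   (q1,X)→(q1,X,R)
state=q1 head=9 tape=X____X__XX[_]   (q1,_)→(q4,X,L)
state=q4 head=8 tape=X____X__X[X]X   (q4,X)→(q1,_,L)
state=q1 head=7 tape=X____X__[X]_X   (q1,X)→(q1,X,R)
state=q1 head=8 tape=X____X__X[_]X   (q1,_)→(q4,X,L)
state=q4 head=7 tape=X____X__[X]XX   (q4,X)→(q1,_,L)
state=q1 head=6 tape=X____X_[_]_XX   (q1,_)→(q4,X,L)
state=q4 head=5 tape=X____X[_]X_XX   (q4,_)→(q0,Y,L)
state=q0 head=4 tape=X____[X]YX_XX
The non-blank tape span at halt is X____XYX_XX.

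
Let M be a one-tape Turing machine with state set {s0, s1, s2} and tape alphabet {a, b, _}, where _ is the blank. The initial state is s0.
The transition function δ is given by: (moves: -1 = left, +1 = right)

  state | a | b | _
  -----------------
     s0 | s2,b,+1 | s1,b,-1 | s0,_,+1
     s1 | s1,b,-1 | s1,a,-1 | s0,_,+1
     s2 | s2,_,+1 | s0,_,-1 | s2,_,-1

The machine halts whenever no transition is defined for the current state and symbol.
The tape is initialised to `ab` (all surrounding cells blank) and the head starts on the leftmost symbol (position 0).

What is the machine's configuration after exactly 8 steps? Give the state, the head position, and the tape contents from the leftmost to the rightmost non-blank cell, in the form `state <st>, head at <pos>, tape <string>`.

s0 | _[a]b   read a → write b, move +1, go to s2
s2 | _b[b]   read b → write _, move -1, go to s0
s0 | _[b]_   read b → write b, move -1, go to s1
s1 | [_]b_   read _ → write _, move +1, go to s0
s0 | _[b]_   read b → write b, move -1, go to s1
s1 | [_]b_   read _ → write _, move +1, go to s0
s0 | _[b]_   read b → write b, move -1, go to s1
s1 | [_]b_   read _ → write _, move +1, go to s0
s0 | _[b]_
After 8 steps: state s0, head at 0, tape b.

state s0, head at 0, tape b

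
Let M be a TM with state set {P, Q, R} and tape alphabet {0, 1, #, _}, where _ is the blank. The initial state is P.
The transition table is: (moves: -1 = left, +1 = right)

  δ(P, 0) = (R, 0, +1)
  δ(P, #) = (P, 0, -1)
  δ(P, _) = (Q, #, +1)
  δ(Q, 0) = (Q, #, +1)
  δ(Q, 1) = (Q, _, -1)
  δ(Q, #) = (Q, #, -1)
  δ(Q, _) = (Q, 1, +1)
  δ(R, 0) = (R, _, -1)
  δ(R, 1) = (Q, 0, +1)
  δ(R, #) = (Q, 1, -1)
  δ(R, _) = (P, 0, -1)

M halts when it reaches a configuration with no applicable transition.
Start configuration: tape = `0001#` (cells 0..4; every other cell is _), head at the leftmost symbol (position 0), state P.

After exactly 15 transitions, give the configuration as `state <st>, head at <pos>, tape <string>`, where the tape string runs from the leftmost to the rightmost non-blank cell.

state Q, head at -3, tape ##__#_#

P | ___[0]001#   read 0 → write 0, move +1, go to R
R | ___0[0]01#   read 0 → write _, move -1, go to R
R | ___[0]_01#   read 0 → write _, move -1, go to R
R | __[_]__01#   read _ → write 0, move -1, go to P
P | _[_]0__01#   read _ → write #, move +1, go to Q
Q | _#[0]__01#   read 0 → write #, move +1, go to Q
Q | _##[_]_01#   read _ → write 1, move +1, go to Q
Q | _##1[_]01#   read _ → write 1, move +1, go to Q
Q | _##11[0]1#   read 0 → write #, move +1, go to Q
Q | _##11#[1]#   read 1 → write _, move -1, go to Q
Q | _##11[#]_#   read # → write #, move -1, go to Q
Q | _##1[1]#_#   read 1 → write _, move -1, go to Q
Q | _##[1]_#_#   read 1 → write _, move -1, go to Q
Q | _#[#]__#_#   read # → write #, move -1, go to Q
Q | _[#]#__#_#   read # → write #, move -1, go to Q
Q | [_]##__#_#
After 15 steps: state Q, head at -3, tape ##__#_#.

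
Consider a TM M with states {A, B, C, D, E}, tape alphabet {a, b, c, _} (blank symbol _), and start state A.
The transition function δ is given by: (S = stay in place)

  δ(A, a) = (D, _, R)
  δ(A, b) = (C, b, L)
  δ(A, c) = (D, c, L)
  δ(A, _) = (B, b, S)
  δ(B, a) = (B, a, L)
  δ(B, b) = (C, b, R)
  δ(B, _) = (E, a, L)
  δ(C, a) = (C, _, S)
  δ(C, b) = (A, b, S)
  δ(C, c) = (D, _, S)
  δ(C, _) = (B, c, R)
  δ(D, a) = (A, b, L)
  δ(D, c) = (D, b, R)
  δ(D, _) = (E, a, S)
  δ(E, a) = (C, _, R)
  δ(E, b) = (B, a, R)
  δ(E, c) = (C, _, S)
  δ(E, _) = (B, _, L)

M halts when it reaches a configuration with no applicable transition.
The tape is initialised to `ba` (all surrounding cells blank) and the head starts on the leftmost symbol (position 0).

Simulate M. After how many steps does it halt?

9

A | _[b]a_   read b → write b, move L, go to C
C | [_]ba_   read _ → write c, move R, go to B
B | c[b]a_   read b → write b, move R, go to C
C | cb[a]_   read a → write _, move S, go to C
C | cb[_]_   read _ → write c, move R, go to B
B | cbc[_]   read _ → write a, move L, go to E
E | cb[c]a   read c → write _, move S, go to C
C | cb[_]a   read _ → write c, move R, go to B
B | cbc[a]   read a → write a, move L, go to B
B | cb[c]a
M halts after 9 transitions.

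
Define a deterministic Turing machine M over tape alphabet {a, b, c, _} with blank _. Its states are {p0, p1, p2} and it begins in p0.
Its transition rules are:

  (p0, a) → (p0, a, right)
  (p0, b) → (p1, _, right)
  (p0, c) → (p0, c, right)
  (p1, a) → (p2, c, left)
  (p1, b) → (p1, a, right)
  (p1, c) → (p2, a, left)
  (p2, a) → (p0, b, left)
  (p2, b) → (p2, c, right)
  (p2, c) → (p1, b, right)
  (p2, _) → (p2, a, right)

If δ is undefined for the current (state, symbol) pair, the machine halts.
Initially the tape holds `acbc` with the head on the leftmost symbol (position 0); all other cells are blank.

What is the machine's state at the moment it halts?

p1

p0 | [a]cbc_   read a → write a, move right, go to p0
p0 | a[c]bc_   read c → write c, move right, go to p0
p0 | ac[b]c_   read b → write _, move right, go to p1
p1 | ac_[c]_   read c → write a, move left, go to p2
p2 | ac[_]a_   read _ → write a, move right, go to p2
p2 | aca[a]_   read a → write b, move left, go to p0
p0 | ac[a]b_   read a → write a, move right, go to p0
p0 | aca[b]_   read b → write _, move right, go to p1
p1 | aca_[_]
No transition is defined for (p1, _); M halts in state p1.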